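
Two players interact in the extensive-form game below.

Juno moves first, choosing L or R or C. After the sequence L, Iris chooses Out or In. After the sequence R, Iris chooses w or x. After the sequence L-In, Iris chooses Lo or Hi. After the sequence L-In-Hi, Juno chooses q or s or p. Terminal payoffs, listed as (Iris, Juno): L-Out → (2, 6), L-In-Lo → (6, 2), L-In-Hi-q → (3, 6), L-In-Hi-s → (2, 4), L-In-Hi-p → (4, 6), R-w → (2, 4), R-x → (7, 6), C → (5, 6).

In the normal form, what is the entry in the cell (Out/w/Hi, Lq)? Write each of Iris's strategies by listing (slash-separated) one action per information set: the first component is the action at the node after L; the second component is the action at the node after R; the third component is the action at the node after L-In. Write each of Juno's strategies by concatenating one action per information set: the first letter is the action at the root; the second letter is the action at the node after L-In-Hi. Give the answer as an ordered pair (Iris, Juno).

Trace the play path from the root:
  Juno plays L
  Iris plays Out at [L]
→ terminal payoff (2, 6).
(Iris's choice at the node after R is never reached on this path, so it doesn't affect the outcome.)

(2, 6)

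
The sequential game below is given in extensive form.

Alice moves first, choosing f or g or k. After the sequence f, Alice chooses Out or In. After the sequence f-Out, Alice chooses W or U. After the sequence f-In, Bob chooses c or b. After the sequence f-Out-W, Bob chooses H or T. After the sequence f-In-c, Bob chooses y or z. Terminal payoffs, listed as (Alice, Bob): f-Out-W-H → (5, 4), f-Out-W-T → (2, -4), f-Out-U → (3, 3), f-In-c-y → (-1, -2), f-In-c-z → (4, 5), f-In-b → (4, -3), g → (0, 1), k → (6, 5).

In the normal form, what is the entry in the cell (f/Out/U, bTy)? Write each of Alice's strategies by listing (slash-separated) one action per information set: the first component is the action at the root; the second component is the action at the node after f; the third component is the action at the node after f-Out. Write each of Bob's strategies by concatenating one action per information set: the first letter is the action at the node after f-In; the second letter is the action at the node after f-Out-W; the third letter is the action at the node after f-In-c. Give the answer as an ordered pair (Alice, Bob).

Trace the play path from the root:
  Alice plays f
  Alice plays Out at [f]
  Alice plays U at [f-Out]
→ terminal payoff (3, 3).
(Bob's choice at the node after f-In is never reached on this path, so it doesn't affect the outcome.)

(3, 3)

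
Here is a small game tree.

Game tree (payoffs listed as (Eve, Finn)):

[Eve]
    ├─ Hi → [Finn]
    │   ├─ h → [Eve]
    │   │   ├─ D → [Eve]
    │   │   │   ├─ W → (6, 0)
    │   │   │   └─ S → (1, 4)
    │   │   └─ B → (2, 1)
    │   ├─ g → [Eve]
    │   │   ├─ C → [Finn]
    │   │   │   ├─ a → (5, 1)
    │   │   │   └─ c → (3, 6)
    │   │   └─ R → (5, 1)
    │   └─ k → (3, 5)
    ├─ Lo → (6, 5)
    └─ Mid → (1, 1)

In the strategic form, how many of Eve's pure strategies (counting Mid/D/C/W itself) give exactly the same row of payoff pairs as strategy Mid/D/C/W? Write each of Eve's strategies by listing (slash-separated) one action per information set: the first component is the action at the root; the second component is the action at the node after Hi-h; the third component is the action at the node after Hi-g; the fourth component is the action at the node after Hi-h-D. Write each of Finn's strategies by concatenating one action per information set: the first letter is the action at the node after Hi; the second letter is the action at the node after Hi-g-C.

8

Row for Mid/D/C/W (columns ha, hc, ga, gc, ka, kc): (1,1) (1,1) (1,1) (1,1) (1,1) (1,1).
Under Mid/D/C/W, Eve's choice at the node after Hi-h and at the node after Hi-g and at the node after Hi-h-D can never be reached regardless of what Finn does, so varying those choices leaves every outcome unchanged.
Holding the reachable choices fixed and varying the unreachable ones freely already gives 2 × 2 × 2 = 8 equivalent strategies.
No other strategy reproduces this row, so those 8 are the full class: Mid/D/C/W, Mid/D/C/S, Mid/D/R/W, Mid/D/R/S, Mid/B/C/W, Mid/B/C/S, Mid/B/R/W, Mid/B/R/S.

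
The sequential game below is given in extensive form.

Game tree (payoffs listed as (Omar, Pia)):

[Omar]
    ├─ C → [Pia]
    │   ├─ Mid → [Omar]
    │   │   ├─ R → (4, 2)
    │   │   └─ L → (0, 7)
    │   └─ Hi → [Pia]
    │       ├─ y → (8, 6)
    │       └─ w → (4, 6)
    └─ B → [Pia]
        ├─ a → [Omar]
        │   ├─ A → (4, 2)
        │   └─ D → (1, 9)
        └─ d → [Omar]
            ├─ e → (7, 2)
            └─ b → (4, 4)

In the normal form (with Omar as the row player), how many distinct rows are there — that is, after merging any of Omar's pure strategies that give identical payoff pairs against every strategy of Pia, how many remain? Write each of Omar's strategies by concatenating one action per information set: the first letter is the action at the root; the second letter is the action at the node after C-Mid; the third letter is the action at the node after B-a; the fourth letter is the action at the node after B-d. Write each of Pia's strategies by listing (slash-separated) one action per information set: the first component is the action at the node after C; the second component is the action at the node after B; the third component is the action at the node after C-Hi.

6

Omar has 16 pure strategies: CRAe, CRAb, CRDe, CRDb, CLAe, CLAb, CLDe, CLDb, BRAe, BRAb, BRDe, BRDb, BLAe, BLAb, BLDe, BLDb. Columns: Mid/a/y, Mid/a/w, Mid/d/y, Mid/d/w, Hi/a/y, Hi/a/w, Hi/d/y, Hi/d/w.
{CRAe, CRAb, CRDe, CRDb} → row (4,2) (4,2) (4,2) (4,2) (8,6) (4,6) (8,6) (4,6)
{CLAe, CLAb, CLDe, CLDb} → row (0,7) (0,7) (0,7) (0,7) (8,6) (4,6) (8,6) (4,6)
{BRAe, BLAe} → row (4,2) (4,2) (7,2) (7,2) (4,2) (4,2) (7,2) (7,2)
{BRAb, BLAb} → row (4,2) (4,2) (4,4) (4,4) (4,2) (4,2) (4,4) (4,4)
{BRDe, BLDe} → row (1,9) (1,9) (7,2) (7,2) (1,9) (1,9) (7,2) (7,2)
{BRDb, BLDb} → row (1,9) (1,9) (4,4) (4,4) (1,9) (1,9) (4,4) (4,4)
That's 6 distinct rows out of 16 strategies.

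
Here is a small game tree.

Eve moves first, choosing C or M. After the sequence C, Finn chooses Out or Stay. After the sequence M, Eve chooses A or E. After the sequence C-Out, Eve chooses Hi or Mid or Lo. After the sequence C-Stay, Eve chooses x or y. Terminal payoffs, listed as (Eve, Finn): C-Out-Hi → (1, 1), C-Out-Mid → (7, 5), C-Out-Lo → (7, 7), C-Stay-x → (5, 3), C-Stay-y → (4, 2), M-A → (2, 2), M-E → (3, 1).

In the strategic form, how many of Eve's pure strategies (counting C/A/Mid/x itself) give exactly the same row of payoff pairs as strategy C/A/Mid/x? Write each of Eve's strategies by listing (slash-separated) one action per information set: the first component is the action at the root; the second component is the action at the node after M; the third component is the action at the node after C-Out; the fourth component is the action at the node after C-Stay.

Row for C/A/Mid/x (columns Out, Stay): (7,5) (5,3).
Under C/A/Mid/x, Eve's choice at the node after M can never be reached regardless of what Finn does, so varying those choices leaves every outcome unchanged.
Holding the reachable choices fixed and varying the unreachable one freely already gives 2 equivalent strategies.
No other strategy reproduces this row, so those 2 are the full class: C/A/Mid/x, C/E/Mid/x.

2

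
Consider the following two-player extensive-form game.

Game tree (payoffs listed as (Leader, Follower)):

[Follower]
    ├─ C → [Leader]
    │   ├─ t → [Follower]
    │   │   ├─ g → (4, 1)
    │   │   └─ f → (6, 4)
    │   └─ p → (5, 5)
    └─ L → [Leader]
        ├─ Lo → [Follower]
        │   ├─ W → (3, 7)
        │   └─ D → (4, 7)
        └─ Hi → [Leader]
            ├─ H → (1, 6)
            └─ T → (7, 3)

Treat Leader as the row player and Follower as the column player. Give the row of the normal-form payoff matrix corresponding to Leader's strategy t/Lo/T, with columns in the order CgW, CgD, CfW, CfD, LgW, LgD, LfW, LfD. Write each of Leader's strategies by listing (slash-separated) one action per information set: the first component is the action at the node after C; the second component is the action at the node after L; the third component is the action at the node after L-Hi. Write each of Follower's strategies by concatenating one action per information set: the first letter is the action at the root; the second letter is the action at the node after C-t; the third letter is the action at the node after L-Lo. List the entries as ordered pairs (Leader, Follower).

(4,1) (4,1) (6,4) (6,4) (3,7) (4,7) (3,7) (4,7)

vs CgW: Follower plays C → Leader plays t at [C] → Follower plays g at [C-t] → (4, 1)
vs CgD: Follower plays C → Leader plays t at [C] → Follower plays g at [C-t] → (4, 1)
vs CfW: Follower plays C → Leader plays t at [C] → Follower plays f at [C-t] → (6, 4)
vs CfD: Follower plays C → Leader plays t at [C] → Follower plays f at [C-t] → (6, 4)
vs LgW: Follower plays L → Leader plays Lo at [L] → Follower plays W at [L-Lo] → (3, 7)
vs LgD: Follower plays L → Leader plays Lo at [L] → Follower plays D at [L-Lo] → (4, 7)
vs LfW: Follower plays L → Leader plays Lo at [L] → Follower plays W at [L-Lo] → (3, 7)
vs LfD: Follower plays L → Leader plays Lo at [L] → Follower plays D at [L-Lo] → (4, 7)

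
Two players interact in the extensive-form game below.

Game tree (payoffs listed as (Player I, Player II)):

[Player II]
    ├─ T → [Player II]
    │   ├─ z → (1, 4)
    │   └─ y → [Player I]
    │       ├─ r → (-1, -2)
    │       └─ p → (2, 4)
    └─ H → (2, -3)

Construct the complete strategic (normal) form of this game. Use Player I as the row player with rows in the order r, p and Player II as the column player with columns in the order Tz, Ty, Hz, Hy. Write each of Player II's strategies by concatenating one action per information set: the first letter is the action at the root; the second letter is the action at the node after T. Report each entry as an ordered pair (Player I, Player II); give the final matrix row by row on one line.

r: (1,4) (-1,-2) (2,-3) (2,-3) | p: (1,4) (2,4) (2,-3) (2,-3)

           Tz       Ty       Hz       Hy
   r    (1,4)  (-1,-2)   (2,-3)   (2,-3)
   p    (1,4)    (2,4)   (2,-3)   (2,-3)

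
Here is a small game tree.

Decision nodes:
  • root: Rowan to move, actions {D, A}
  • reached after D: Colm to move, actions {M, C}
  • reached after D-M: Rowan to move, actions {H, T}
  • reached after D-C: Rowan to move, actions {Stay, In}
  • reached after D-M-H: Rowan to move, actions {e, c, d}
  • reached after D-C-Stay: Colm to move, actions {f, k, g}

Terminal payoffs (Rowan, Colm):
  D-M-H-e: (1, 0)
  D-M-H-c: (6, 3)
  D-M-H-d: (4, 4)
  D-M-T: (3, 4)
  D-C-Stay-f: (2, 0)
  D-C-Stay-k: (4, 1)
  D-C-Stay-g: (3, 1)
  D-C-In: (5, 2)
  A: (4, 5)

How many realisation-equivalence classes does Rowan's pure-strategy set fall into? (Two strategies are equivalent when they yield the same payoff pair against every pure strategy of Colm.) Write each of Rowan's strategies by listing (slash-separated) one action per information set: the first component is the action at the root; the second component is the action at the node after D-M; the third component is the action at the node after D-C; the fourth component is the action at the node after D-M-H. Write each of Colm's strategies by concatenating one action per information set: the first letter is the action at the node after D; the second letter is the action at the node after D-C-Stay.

9

Rowan has 24 pure strategies: D/H/Stay/e, D/H/Stay/c, D/H/Stay/d, D/H/In/e, D/H/In/c, D/H/In/d, D/T/Stay/e, D/T/Stay/c, D/T/Stay/d, D/T/In/e, D/T/In/c, D/T/In/d, A/H/Stay/e, A/H/Stay/c, A/H/Stay/d, A/H/In/e, A/H/In/c, A/H/In/d, A/T/Stay/e, A/T/Stay/c, A/T/Stay/d, A/T/In/e, A/T/In/c, A/T/In/d. Columns: Mf, Mk, Mg, Cf, Ck, Cg.
{D/H/Stay/e} → row (1,0) (1,0) (1,0) (2,0) (4,1) (3,1)
{D/H/Stay/c} → row (6,3) (6,3) (6,3) (2,0) (4,1) (3,1)
{D/H/Stay/d} → row (4,4) (4,4) (4,4) (2,0) (4,1) (3,1)
{D/H/In/e} → row (1,0) (1,0) (1,0) (5,2) (5,2) (5,2)
{D/H/In/c} → row (6,3) (6,3) (6,3) (5,2) (5,2) (5,2)
{D/H/In/d} → row (4,4) (4,4) (4,4) (5,2) (5,2) (5,2)
{D/T/Stay/e, D/T/Stay/c, D/T/Stay/d} → row (3,4) (3,4) (3,4) (2,0) (4,1) (3,1)
{D/T/In/e, D/T/In/c, D/T/In/d} → row (3,4) (3,4) (3,4) (5,2) (5,2) (5,2)
{A/H/Stay/e, A/H/Stay/c, A/H/Stay/d, A/H/In/e, A/H/In/c, A/H/In/d, A/T/Stay/e, A/T/Stay/c, A/T/Stay/d, A/T/In/e, A/T/In/c, A/T/In/d} → row (4,5) (4,5) (4,5) (4,5) (4,5) (4,5)
That's 9 distinct rows out of 24 strategies.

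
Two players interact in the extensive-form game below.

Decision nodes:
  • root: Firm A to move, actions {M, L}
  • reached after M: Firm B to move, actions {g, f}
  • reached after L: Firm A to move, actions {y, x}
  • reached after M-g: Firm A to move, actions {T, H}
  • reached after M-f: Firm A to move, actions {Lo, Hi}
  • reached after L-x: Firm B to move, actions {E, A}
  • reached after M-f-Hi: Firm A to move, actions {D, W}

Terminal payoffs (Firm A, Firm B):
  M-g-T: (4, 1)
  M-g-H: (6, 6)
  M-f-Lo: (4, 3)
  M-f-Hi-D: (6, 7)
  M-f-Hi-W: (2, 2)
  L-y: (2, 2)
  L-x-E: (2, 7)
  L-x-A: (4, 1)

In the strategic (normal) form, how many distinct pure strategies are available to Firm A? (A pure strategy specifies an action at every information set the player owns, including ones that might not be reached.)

Firm A owns the root with actions {M, L} — two choices.
Firm A owns the node after L with actions {y, x} — two choices.
Firm A owns the node after M-g with actions {T, H} — two choices.
Firm A owns the node after M-f with actions {Lo, Hi} — two choices.
Firm A owns the node after M-f-Hi with actions {D, W} — two choices.
A pure strategy fixes one action at each information set independently, so the count is the product 2 × 2 × 2 × 2 × 2 = 32.
(For reference, Firm B has 4 pure strategies, giving a 32×4 normal-form matrix.)

32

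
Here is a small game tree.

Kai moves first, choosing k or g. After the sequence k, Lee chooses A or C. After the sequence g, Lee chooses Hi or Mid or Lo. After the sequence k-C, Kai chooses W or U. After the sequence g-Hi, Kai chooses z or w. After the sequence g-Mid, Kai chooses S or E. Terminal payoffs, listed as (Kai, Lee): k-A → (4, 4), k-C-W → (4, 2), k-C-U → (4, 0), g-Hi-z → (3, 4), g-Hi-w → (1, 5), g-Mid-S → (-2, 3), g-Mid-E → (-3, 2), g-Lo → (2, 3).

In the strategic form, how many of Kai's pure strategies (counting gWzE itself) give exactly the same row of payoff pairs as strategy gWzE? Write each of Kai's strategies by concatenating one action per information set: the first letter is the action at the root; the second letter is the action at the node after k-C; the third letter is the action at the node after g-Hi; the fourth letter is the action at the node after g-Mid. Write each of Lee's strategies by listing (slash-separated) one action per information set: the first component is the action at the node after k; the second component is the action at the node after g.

2

Row for gWzE (columns A/Hi, A/Mid, A/Lo, C/Hi, C/Mid, C/Lo): (3,4) (-3,2) (2,3) (3,4) (-3,2) (2,3).
Under gWzE, Kai's choice at the node after k-C can never be reached regardless of what Lee does, so varying those choices leaves every outcome unchanged.
Holding the reachable choices fixed and varying the unreachable one freely already gives 2 equivalent strategies.
No other strategy reproduces this row, so those 2 are the full class: gWzE, gUzE.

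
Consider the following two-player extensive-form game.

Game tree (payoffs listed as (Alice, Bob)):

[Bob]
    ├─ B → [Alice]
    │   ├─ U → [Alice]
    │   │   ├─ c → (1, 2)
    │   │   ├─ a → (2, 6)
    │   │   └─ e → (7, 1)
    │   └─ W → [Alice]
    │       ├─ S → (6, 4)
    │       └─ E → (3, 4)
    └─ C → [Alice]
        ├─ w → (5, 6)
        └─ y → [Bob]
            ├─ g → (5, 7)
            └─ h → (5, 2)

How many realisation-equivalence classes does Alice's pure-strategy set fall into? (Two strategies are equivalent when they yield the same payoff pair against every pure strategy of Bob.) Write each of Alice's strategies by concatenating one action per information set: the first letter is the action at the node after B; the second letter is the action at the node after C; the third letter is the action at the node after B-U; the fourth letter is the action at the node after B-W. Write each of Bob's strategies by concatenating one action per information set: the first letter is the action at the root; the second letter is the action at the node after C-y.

10

Alice has 24 pure strategies: UwcS, UwcE, UwaS, UwaE, UweS, UweE, UycS, UycE, UyaS, UyaE, UyeS, UyeE, WwcS, WwcE, WwaS, WwaE, WweS, WweE, WycS, WycE, WyaS, WyaE, WyeS, WyeE. Columns: Bg, Bh, Cg, Ch.
{UwcS, UwcE} → row (1,2) (1,2) (5,6) (5,6)
{UwaS, UwaE} → row (2,6) (2,6) (5,6) (5,6)
{UweS, UweE} → row (7,1) (7,1) (5,6) (5,6)
{UycS, UycE} → row (1,2) (1,2) (5,7) (5,2)
{UyaS, UyaE} → row (2,6) (2,6) (5,7) (5,2)
{UyeS, UyeE} → row (7,1) (7,1) (5,7) (5,2)
{WwcS, WwaS, WweS} → row (6,4) (6,4) (5,6) (5,6)
{WwcE, WwaE, WweE} → row (3,4) (3,4) (5,6) (5,6)
{WycS, WyaS, WyeS} → row (6,4) (6,4) (5,7) (5,2)
{WycE, WyaE, WyeE} → row (3,4) (3,4) (5,7) (5,2)
That's 10 distinct rows out of 24 strategies.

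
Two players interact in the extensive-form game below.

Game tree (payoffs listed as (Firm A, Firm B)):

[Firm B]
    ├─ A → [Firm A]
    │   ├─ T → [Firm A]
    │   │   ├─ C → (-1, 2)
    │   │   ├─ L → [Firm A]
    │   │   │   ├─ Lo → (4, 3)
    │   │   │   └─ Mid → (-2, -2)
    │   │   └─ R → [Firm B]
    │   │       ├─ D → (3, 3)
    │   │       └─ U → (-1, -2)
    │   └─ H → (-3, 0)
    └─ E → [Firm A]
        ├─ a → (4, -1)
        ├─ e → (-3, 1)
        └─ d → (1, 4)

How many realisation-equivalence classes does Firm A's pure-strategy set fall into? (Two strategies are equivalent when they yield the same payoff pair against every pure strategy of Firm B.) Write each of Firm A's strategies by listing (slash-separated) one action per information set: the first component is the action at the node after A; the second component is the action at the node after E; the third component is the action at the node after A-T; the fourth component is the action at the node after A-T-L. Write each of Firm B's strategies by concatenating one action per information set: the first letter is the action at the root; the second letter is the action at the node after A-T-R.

Firm A has 36 pure strategies: T/a/C/Lo, T/a/C/Mid, T/a/L/Lo, T/a/L/Mid, T/a/R/Lo, T/a/R/Mid, T/e/C/Lo, T/e/C/Mid, T/e/L/Lo, T/e/L/Mid, T/e/R/Lo, T/e/R/Mid, T/d/C/Lo, T/d/C/Mid, T/d/L/Lo, T/d/L/Mid, T/d/R/Lo, T/d/R/Mid, H/a/C/Lo, H/a/C/Mid, H/a/L/Lo, H/a/L/Mid, H/a/R/Lo, H/a/R/Mid, H/e/C/Lo, H/e/C/Mid, H/e/L/Lo, H/e/L/Mid, H/e/R/Lo, H/e/R/Mid, H/d/C/Lo, H/d/C/Mid, H/d/L/Lo, H/d/L/Mid, H/d/R/Lo, H/d/R/Mid. Columns: AD, AU, ED, EU.
{T/a/C/Lo, T/a/C/Mid} → row (-1,2) (-1,2) (4,-1) (4,-1)
{T/a/L/Lo} → row (4,3) (4,3) (4,-1) (4,-1)
{T/a/L/Mid} → row (-2,-2) (-2,-2) (4,-1) (4,-1)
{T/a/R/Lo, T/a/R/Mid} → row (3,3) (-1,-2) (4,-1) (4,-1)
{T/e/C/Lo, T/e/C/Mid} → row (-1,2) (-1,2) (-3,1) (-3,1)
{T/e/L/Lo} → row (4,3) (4,3) (-3,1) (-3,1)
{T/e/L/Mid} → row (-2,-2) (-2,-2) (-3,1) (-3,1)
{T/e/R/Lo, T/e/R/Mid} → row (3,3) (-1,-2) (-3,1) (-3,1)
{T/d/C/Lo, T/d/C/Mid} → row (-1,2) (-1,2) (1,4) (1,4)
{T/d/L/Lo} → row (4,3) (4,3) (1,4) (1,4)
{T/d/L/Mid} → row (-2,-2) (-2,-2) (1,4) (1,4)
{T/d/R/Lo, T/d/R/Mid} → row (3,3) (-1,-2) (1,4) (1,4)
{H/a/C/Lo, H/a/C/Mid, H/a/L/Lo, H/a/L/Mid, H/a/R/Lo, H/a/R/Mid} → row (-3,0) (-3,0) (4,-1) (4,-1)
{H/e/C/Lo, H/e/C/Mid, H/e/L/Lo, H/e/L/Mid, H/e/R/Lo, H/e/R/Mid} → row (-3,0) (-3,0) (-3,1) (-3,1)
{H/d/C/Lo, H/d/C/Mid, H/d/L/Lo, H/d/L/Mid, H/d/R/Lo, H/d/R/Mid} → row (-3,0) (-3,0) (1,4) (1,4)
That's 15 distinct rows out of 36 strategies.

15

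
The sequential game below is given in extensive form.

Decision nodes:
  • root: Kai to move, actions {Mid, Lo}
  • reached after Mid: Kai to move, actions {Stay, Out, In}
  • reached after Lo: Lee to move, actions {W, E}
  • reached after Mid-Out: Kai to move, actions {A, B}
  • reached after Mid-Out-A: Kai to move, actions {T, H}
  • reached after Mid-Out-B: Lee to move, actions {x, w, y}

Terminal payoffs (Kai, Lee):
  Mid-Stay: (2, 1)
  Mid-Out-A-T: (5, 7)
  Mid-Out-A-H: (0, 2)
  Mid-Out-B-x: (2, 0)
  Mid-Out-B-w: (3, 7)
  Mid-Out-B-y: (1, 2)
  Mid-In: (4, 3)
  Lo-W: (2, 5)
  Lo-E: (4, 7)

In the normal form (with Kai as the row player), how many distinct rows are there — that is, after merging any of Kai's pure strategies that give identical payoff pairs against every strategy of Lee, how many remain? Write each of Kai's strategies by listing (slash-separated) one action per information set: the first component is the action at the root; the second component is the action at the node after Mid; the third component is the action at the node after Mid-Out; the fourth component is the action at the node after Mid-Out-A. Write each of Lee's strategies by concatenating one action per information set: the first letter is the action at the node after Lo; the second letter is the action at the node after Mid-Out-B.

6

Kai has 24 pure strategies: Mid/Stay/A/T, Mid/Stay/A/H, Mid/Stay/B/T, Mid/Stay/B/H, Mid/Out/A/T, Mid/Out/A/H, Mid/Out/B/T, Mid/Out/B/H, Mid/In/A/T, Mid/In/A/H, Mid/In/B/T, Mid/In/B/H, Lo/Stay/A/T, Lo/Stay/A/H, Lo/Stay/B/T, Lo/Stay/B/H, Lo/Out/A/T, Lo/Out/A/H, Lo/Out/B/T, Lo/Out/B/H, Lo/In/A/T, Lo/In/A/H, Lo/In/B/T, Lo/In/B/H. Columns: Wx, Ww, Wy, Ex, Ew, Ey.
{Mid/Stay/A/T, Mid/Stay/A/H, Mid/Stay/B/T, Mid/Stay/B/H} → row (2,1) (2,1) (2,1) (2,1) (2,1) (2,1)
{Mid/Out/A/T} → row (5,7) (5,7) (5,7) (5,7) (5,7) (5,7)
{Mid/Out/A/H} → row (0,2) (0,2) (0,2) (0,2) (0,2) (0,2)
{Mid/Out/B/T, Mid/Out/B/H} → row (2,0) (3,7) (1,2) (2,0) (3,7) (1,2)
{Mid/In/A/T, Mid/In/A/H, Mid/In/B/T, Mid/In/B/H} → row (4,3) (4,3) (4,3) (4,3) (4,3) (4,3)
{Lo/Stay/A/T, Lo/Stay/A/H, Lo/Stay/B/T, Lo/Stay/B/H, Lo/Out/A/T, Lo/Out/A/H, Lo/Out/B/T, Lo/Out/B/H, Lo/In/A/T, Lo/In/A/H, Lo/In/B/T, Lo/In/B/H} → row (2,5) (2,5) (2,5) (4,7) (4,7) (4,7)
That's 6 distinct rows out of 24 strategies.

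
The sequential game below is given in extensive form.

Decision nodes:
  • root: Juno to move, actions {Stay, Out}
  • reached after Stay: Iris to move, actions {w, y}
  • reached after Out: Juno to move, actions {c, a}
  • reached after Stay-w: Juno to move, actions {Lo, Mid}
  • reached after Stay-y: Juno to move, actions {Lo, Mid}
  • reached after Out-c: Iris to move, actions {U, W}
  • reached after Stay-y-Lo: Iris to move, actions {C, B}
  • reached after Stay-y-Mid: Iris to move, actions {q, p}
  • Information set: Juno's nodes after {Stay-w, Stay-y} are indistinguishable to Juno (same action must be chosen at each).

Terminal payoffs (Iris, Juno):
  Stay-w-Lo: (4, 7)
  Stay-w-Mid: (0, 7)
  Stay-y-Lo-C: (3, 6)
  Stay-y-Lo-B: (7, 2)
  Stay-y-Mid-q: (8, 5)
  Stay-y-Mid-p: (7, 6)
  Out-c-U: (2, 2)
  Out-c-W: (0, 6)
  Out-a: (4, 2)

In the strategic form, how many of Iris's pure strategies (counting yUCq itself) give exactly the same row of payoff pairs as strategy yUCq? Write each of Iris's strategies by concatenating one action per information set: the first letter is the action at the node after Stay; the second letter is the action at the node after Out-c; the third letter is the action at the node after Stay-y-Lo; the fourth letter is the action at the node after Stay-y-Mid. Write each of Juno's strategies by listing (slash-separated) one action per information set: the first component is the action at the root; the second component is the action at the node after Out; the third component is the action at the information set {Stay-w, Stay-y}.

Row for yUCq (columns Stay/c/Lo, Stay/c/Mid, Stay/a/Lo, Stay/a/Mid, Out/c/Lo, Out/c/Mid, Out/a/Lo, Out/a/Mid): (3,6) (8,5) (3,6) (8,5) (2,2) (2,2) (4,2) (4,2).
Every one of Iris's information sets is on the play path for some reply by Juno when Iris follows yUCq.
Changing the action at any of them therefore changes at least one column, so only yUCq itself gives this row.

1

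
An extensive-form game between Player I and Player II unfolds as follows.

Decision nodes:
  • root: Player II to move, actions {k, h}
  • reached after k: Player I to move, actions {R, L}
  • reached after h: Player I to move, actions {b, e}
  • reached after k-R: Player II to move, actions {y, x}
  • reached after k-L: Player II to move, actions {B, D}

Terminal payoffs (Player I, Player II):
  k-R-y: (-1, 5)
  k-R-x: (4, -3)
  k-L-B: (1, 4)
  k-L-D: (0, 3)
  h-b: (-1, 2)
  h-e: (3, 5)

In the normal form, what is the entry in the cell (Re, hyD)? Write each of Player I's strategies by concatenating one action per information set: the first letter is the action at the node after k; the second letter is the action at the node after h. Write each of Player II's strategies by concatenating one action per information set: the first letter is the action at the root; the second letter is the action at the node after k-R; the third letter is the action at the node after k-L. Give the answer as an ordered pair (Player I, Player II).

Trace the play path from the root:
  Player II plays h
  Player I plays e at [h]
→ terminal payoff (3, 5).
(Player I's choice at the node after k is never reached on this path, so it doesn't affect the outcome.)

(3, 5)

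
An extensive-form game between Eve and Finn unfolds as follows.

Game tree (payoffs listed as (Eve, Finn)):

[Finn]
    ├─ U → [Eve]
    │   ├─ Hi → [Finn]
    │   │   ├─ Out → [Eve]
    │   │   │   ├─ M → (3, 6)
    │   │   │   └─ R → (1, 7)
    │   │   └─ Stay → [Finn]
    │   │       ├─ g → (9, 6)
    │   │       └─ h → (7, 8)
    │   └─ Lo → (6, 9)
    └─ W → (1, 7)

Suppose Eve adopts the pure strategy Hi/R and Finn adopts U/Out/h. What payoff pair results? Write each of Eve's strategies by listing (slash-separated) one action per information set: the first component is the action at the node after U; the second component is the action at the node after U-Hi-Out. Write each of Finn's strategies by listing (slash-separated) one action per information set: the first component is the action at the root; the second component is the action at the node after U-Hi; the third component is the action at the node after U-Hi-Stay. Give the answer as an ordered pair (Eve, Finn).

Trace the play path from the root:
  Finn plays U
  Eve plays Hi at [U]
  Finn plays Out at [U-Hi]
  Eve plays R at [U-Hi-Out]
→ terminal payoff (1, 7).
(Finn's choice at the node after U-Hi-Stay is never reached on this path, so it doesn't affect the outcome.)

(1, 7)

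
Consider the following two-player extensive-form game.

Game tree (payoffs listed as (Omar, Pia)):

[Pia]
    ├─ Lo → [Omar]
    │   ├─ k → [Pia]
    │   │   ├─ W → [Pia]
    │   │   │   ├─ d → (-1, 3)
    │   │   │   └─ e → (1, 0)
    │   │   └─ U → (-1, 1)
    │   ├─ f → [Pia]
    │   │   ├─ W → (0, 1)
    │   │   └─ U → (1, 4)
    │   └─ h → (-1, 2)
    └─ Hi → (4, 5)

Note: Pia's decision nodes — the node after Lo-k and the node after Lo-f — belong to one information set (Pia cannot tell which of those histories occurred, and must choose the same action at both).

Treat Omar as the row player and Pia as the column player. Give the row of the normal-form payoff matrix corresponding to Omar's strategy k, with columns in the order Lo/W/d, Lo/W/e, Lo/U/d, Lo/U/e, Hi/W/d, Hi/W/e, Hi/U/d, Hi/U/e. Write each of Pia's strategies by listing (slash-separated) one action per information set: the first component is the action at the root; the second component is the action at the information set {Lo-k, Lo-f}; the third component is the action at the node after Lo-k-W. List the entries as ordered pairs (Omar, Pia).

vs Lo/W/d: Pia plays Lo → Omar plays k at [Lo] → Pia plays W at [Lo-k] → Pia plays d at [Lo-k-W] → (-1, 3)
vs Lo/W/e: Pia plays Lo → Omar plays k at [Lo] → Pia plays W at [Lo-k] → Pia plays e at [Lo-k-W] → (1, 0)
vs Lo/U/d: Pia plays Lo → Omar plays k at [Lo] → Pia plays U at [Lo-k] → (-1, 1)
vs Lo/U/e: Pia plays Lo → Omar plays k at [Lo] → Pia plays U at [Lo-k] → (-1, 1)
vs Hi/W/d: Pia plays Hi → (4, 5)
vs Hi/W/e: Pia plays Hi → (4, 5)
vs Hi/U/d: Pia plays Hi → (4, 5)
vs Hi/U/e: Pia plays Hi → (4, 5)

(-1,3) (1,0) (-1,1) (-1,1) (4,5) (4,5) (4,5) (4,5)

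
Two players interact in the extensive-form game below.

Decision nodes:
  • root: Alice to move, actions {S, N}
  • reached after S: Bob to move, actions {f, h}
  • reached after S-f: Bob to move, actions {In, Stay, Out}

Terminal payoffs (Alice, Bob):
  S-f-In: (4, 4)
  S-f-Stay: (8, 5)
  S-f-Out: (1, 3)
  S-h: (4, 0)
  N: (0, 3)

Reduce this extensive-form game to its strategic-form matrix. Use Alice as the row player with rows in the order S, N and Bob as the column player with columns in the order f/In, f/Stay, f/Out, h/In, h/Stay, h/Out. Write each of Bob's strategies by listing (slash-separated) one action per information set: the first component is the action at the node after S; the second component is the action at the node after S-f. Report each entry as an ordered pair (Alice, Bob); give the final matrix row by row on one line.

Row S: f/In→(4,4), f/Stay→(8,5), f/Out→(1,3), h/In→(4,0), h/Stay→(4,0), h/Out→(4,0)
Row N: f/In→(0,3), f/Stay→(0,3), f/Out→(0,3), h/In→(0,3), h/Stay→(0,3), h/Out→(0,3)

S: (4,4) (8,5) (1,3) (4,0) (4,0) (4,0) | N: (0,3) (0,3) (0,3) (0,3) (0,3) (0,3)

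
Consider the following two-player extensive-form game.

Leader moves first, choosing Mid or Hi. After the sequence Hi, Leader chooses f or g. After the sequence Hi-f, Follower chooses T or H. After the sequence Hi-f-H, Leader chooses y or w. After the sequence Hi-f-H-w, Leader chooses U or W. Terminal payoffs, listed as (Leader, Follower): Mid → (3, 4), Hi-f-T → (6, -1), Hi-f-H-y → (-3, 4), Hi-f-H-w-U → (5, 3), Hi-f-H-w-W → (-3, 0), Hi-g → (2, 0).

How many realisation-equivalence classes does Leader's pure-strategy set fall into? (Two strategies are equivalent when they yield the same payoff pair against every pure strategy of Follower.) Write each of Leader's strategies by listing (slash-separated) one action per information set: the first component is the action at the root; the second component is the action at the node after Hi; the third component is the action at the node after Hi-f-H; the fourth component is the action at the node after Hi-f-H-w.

Leader has 16 pure strategies: Mid/f/y/U, Mid/f/y/W, Mid/f/w/U, Mid/f/w/W, Mid/g/y/U, Mid/g/y/W, Mid/g/w/U, Mid/g/w/W, Hi/f/y/U, Hi/f/y/W, Hi/f/w/U, Hi/f/w/W, Hi/g/y/U, Hi/g/y/W, Hi/g/w/U, Hi/g/w/W. Columns: T, H.
{Mid/f/y/U, Mid/f/y/W, Mid/f/w/U, Mid/f/w/W, Mid/g/y/U, Mid/g/y/W, Mid/g/w/U, Mid/g/w/W} → row (3,4) (3,4)
{Hi/f/y/U, Hi/f/y/W} → row (6,-1) (-3,4)
{Hi/f/w/U} → row (6,-1) (5,3)
{Hi/f/w/W} → row (6,-1) (-3,0)
{Hi/g/y/U, Hi/g/y/W, Hi/g/w/U, Hi/g/w/W} → row (2,0) (2,0)
That's 5 distinct rows out of 16 strategies.

5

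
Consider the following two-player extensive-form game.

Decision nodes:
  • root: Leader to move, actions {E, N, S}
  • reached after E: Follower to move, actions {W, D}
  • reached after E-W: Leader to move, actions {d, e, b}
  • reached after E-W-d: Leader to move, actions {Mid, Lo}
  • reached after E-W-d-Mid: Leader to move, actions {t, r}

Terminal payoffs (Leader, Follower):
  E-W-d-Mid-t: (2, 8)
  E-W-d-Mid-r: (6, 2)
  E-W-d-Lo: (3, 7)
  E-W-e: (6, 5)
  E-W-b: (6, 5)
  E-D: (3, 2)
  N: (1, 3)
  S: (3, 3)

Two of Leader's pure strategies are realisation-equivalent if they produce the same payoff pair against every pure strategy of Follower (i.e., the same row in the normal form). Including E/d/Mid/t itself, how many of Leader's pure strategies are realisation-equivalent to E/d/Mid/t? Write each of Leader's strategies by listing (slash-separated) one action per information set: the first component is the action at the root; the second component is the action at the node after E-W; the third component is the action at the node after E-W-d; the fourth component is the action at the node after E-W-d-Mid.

1

Row for E/d/Mid/t (columns W, D): (2,8) (3,2).
Every one of Leader's information sets is on the play path for some reply by Follower when Leader follows E/d/Mid/t.
Changing the action at any of them therefore changes at least one column, so only E/d/Mid/t itself gives this row.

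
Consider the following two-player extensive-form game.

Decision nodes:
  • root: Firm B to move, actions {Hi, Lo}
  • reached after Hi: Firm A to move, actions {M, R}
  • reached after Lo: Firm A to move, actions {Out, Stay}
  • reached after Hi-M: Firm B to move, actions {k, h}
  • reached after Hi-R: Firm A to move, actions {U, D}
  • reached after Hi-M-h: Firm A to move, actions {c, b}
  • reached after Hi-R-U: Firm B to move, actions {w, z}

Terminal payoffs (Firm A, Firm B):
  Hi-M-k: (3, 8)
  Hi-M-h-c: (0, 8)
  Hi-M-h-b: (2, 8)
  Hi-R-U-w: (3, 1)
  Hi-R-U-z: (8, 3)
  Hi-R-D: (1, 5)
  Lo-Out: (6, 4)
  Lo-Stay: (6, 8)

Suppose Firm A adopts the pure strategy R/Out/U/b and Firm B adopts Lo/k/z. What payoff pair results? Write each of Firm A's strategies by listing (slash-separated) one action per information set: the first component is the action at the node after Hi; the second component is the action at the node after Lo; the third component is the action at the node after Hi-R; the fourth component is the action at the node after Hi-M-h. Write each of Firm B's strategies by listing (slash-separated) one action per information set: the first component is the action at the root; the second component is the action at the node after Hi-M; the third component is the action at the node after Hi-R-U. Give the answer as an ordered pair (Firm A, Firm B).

Trace the play path from the root:
  Firm B plays Lo
  Firm A plays Out at [Lo]
→ terminal payoff (6, 4).
(Firm A's choice at the node after Hi is never reached on this path, so it doesn't affect the outcome.)

(6, 4)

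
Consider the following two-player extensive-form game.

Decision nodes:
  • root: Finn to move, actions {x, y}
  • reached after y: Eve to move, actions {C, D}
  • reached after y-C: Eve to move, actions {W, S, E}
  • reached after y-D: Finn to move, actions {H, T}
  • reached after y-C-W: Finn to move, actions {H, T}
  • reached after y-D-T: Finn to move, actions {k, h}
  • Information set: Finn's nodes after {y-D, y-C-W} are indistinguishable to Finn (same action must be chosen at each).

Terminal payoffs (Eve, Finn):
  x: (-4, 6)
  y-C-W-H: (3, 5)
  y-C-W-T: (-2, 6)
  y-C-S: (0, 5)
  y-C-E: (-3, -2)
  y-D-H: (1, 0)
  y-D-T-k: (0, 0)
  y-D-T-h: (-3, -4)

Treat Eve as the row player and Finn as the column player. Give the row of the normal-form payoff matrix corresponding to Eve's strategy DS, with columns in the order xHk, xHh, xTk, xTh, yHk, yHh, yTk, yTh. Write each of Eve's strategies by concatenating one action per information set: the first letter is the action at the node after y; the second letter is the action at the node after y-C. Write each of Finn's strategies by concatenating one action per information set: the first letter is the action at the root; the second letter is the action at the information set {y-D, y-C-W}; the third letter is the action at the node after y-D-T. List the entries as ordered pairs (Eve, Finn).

(-4,6) (-4,6) (-4,6) (-4,6) (1,0) (1,0) (0,0) (-3,-4)

vs xHk: Finn plays x → (-4, 6)
vs xHh: Finn plays x → (-4, 6)
vs xTk: Finn plays x → (-4, 6)
vs xTh: Finn plays x → (-4, 6)
vs yHk: Finn plays y → Eve plays D at [y] → Finn plays H at [y-D] → (1, 0)
vs yHh: Finn plays y → Eve plays D at [y] → Finn plays H at [y-D] → (1, 0)
vs yTk: Finn plays y → Eve plays D at [y] → Finn plays T at [y-D] → Finn plays k at [y-D-T] → (0, 0)
vs yTh: Finn plays y → Eve plays D at [y] → Finn plays T at [y-D] → Finn plays h at [y-D-T] → (-3, -4)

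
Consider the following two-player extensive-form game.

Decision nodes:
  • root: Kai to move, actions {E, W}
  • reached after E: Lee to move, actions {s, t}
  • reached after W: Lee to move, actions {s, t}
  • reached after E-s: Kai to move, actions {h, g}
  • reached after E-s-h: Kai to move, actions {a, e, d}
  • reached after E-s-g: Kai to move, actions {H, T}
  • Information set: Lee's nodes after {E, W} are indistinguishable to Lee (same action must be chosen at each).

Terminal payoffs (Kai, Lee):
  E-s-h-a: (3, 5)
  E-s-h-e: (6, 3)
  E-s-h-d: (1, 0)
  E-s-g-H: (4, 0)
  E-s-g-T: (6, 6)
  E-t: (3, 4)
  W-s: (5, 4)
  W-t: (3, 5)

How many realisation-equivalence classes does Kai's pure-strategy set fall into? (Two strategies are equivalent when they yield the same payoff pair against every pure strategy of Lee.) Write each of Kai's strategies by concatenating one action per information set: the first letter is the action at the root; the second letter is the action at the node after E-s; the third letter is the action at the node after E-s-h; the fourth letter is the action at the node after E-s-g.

6

Kai has 24 pure strategies: EhaH, EhaT, EheH, EheT, EhdH, EhdT, EgaH, EgaT, EgeH, EgeT, EgdH, EgdT, WhaH, WhaT, WheH, WheT, WhdH, WhdT, WgaH, WgaT, WgeH, WgeT, WgdH, WgdT. Columns: s, t.
{EhaH, EhaT} → row (3,5) (3,4)
{EheH, EheT} → row (6,3) (3,4)
{EhdH, EhdT} → row (1,0) (3,4)
{EgaH, EgeH, EgdH} → row (4,0) (3,4)
{EgaT, EgeT, EgdT} → row (6,6) (3,4)
{WhaH, WhaT, WheH, WheT, WhdH, WhdT, WgaH, WgaT, WgeH, WgeT, WgdH, WgdT} → row (5,4) (3,5)
That's 6 distinct rows out of 24 strategies.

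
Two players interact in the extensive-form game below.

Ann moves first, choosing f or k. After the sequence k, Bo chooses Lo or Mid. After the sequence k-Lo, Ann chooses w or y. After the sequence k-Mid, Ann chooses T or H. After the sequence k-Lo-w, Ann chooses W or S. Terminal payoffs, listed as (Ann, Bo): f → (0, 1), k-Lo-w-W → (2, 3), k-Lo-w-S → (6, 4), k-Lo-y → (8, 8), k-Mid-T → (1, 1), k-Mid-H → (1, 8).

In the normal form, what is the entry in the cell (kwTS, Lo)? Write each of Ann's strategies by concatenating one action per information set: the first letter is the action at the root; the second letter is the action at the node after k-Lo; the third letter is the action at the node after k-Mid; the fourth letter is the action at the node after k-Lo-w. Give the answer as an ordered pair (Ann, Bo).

Trace the play path from the root:
  Ann plays k
  Bo plays Lo at [k]
  Ann plays w at [k-Lo]
  Ann plays S at [k-Lo-w]
→ terminal payoff (6, 4).
(Ann's choice at the node after k-Mid is never reached on this path, so it doesn't affect the outcome.)

(6, 4)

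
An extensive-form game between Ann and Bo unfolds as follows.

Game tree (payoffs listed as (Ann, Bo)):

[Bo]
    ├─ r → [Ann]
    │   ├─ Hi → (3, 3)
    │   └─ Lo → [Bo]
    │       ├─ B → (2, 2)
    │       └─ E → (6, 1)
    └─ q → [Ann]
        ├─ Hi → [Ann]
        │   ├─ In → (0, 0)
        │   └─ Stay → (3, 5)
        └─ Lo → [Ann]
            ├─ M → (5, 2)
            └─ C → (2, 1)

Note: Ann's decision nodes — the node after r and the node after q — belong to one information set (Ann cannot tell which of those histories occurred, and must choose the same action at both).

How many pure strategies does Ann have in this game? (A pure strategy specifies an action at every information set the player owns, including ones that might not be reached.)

8

Ann owns the information set {r, q} with actions {Hi, Lo} — two choices.
Ann owns the node after q-Hi with actions {In, Stay} — two choices.
Ann owns the node after q-Lo with actions {M, C} — two choices.
A pure strategy fixes one action at each information set independently, so the count is the product 2 × 2 × 2 = 8.
(For reference, Bo has 4 pure strategies, giving a 8×4 normal-form matrix.)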